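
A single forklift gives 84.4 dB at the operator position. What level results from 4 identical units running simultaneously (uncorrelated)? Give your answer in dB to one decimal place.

L_total = L₁ + 10·log₁₀ N for N identical incoherent sources.
L_total = 84.4 + 10·log₁₀(4) = 84.4 + 6.021 = 90.42 dB.

90.4 dB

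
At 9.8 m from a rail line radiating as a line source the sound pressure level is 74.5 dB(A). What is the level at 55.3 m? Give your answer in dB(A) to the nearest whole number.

67 dB(A)

Cylindrical spreading from a line source gives a 10·log₁₀(r₂/r₁) drop.
L₂ = 74.5 − 10·log₁₀(55.3/9.8) = 74.5 − 7.515 = 66.99 dB(A).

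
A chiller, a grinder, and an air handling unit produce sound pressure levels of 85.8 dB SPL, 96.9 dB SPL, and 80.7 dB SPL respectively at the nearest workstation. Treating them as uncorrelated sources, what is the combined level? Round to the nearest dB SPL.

Incoherent sources combine by intensity addition: L_total = 10·log₁₀(Σ 10^(L_i/10)).
Σ 10^(L/10) = 10^(85.8/10) + 10^(96.9/10) + 10^(80.7/10) = 5.395e+09.
L_total = 10·log₁₀(5.395e+09) = 97.32 dB SPL.

97 dB SPL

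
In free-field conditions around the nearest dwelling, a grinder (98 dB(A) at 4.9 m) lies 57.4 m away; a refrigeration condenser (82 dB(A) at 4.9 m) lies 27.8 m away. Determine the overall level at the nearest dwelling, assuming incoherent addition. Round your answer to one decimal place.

77.1 dB(A)

First find each source's level at the receiver (point-source: −20·log₁₀(r/r_ref)), then combine on an intensity basis.
grinder: 98 − 20·log₁₀(57.4/4.9) = 98 − 21.37 = 76.63 dB(A).
refrigeration condenser: 82 − 20·log₁₀(27.8/4.9) = 82 − 15.08 = 66.92 dB(A).
Σ 10^(L/10) = 5.090e+07 → L_total = 10·log₁₀(5.090e+07) = 77.07 dB(A).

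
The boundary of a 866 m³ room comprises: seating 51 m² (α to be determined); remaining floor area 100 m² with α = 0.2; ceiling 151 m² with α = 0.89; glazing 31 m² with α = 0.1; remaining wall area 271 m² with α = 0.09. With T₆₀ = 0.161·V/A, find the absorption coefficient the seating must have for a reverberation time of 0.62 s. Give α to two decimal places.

A = 0.161·V/T₆₀ = 0.161·866/0.62 = 224.88 m² sabins.
Absorption from the other surfaces = 100·0.2 + 151·0.89 + 31·0.1 + 271·0.09 = 181.88 m², so the seating must supply 43.00 m² over 51 m².
α = 43.00/51 = 0.843.

0.84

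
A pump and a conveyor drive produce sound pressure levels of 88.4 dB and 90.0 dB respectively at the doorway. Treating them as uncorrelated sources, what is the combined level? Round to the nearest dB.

92 dB

For uncorrelated sources the intensities add, so convert each level to linear form, sum, and take 10·log₁₀ of the total.
Σ 10^(L/10) = 10^(88.4/10) + 10^(90.0/10) = 1.692e+09.
L_total = 10·log₁₀(1.692e+09) = 92.28 dB.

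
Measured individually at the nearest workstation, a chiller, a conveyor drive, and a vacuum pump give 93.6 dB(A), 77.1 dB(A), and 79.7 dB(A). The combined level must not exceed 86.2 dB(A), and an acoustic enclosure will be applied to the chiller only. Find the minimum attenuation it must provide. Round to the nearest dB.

Fixed contribution from the other sources: Σ 10^(L/10) = 10^(77.1/10) + 10^(79.7/10) = 1.446e+08 (81.60 dB(A)).
The limit corresponds to 10^(86.2/10) = 4.169e+08; subtracting the fixed part leaves 2.723e+08 for the chiller, i.e. 84.35 dB(A).
So the chiller must be reduced from 93.6 to 84.35 dB(A): IL = 9.25 dB.

9 dB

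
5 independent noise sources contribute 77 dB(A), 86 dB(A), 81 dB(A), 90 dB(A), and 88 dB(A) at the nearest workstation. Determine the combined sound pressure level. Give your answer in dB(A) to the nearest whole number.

Incoherent sources combine by intensity addition: L_total = 10·log₁₀(Σ 10^(L_i/10)).
Σ 10^(L/10) = 10^(77/10) + 10^(86/10) + 10^(81/10) + 10^(90/10) + 10^(88/10) = 2.205e+09.
L_total = 10·log₁₀(2.205e+09) = 93.43 dB(A).

93 dB(A)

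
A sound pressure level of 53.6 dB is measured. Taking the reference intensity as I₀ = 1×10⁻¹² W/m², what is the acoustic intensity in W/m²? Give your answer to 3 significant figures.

L = 10·log₁₀(I/I₀) ⇒ I = I₀·10^(L/10) = 10⁻¹² × 10^5.36.

2.29e-07 W/m²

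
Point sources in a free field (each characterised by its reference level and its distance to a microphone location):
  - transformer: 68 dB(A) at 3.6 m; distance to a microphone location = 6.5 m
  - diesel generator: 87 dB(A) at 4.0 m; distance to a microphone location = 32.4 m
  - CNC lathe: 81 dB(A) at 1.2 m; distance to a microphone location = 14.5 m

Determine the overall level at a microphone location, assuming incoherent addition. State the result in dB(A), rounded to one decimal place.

70.2 dB(A)

First find each source's level at the receiver (point-source: −20·log₁₀(r/r_ref)), then combine on an intensity basis.
transformer: 68 − 20·log₁₀(6.5/3.6) = 68 − 5.13 = 62.87 dB(A).
diesel generator: 87 − 20·log₁₀(32.4/4.0) = 87 − 18.17 = 68.83 dB(A).
CNC lathe: 81 − 20·log₁₀(14.5/1.2) = 81 − 21.64 = 59.36 dB(A).
Σ 10^(L/10) = 1.044e+07 → L_total = 10·log₁₀(1.044e+07) = 70.19 dB(A).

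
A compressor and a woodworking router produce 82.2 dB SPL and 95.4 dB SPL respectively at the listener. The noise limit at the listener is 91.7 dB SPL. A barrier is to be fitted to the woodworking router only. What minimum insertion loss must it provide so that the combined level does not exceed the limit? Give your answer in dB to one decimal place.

Everything except the woodworking router sums to 10^(82.2/10) = 1.660e+08 in linear terms, 82.20 dB SPL.
The limit corresponds to 10^(91.7/10) = 1.479e+09; subtracting the fixed part leaves 1.313e+09 for the woodworking router, i.e. 91.18 dB SPL.
So the woodworking router must be reduced from 95.4 to 91.18 dB SPL: IL = 4.22 dB.

4.2 dB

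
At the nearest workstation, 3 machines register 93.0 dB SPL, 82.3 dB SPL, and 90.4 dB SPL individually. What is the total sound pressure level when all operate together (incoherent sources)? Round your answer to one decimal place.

Incoherent sources combine by intensity addition: L_total = 10·log₁₀(Σ 10^(L_i/10)).
Σ 10^(L/10) = 10^(93.0/10) + 10^(82.3/10) + 10^(90.4/10) = 3.262e+09.
L_total = 10·log₁₀(3.262e+09) = 95.13 dB SPL.

95.1 dB SPL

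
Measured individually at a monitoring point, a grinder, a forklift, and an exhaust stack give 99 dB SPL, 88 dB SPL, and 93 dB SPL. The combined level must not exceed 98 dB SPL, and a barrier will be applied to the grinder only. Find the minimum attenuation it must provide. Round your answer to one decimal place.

3.3 dB

The untreated sources together contribute 10^(88/10) + 10^(93/10) = 2.626e+09, i.e. 94.19 dB SPL.
The limit corresponds to 10^(98/10) = 6.310e+09; subtracting the fixed part leaves 3.683e+09 for the grinder, i.e. 95.66 dB SPL.
So the grinder must be reduced from 99 to 95.66 dB SPL: IL = 3.34 dB.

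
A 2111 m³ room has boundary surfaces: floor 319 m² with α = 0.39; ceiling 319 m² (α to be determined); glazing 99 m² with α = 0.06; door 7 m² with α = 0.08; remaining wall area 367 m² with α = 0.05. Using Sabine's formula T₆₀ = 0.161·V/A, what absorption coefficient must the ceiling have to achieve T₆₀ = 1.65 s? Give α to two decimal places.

Required total absorption A = 0.161·2111/1.65 = 205.98 m².
Absorption from the other surfaces = 319·0.39 + 99·0.06 + 7·0.08 + 367·0.05 = 149.26 m², so the ceiling must supply 56.72 m² over 319 m².
α = 56.72/319 = 0.178.

0.18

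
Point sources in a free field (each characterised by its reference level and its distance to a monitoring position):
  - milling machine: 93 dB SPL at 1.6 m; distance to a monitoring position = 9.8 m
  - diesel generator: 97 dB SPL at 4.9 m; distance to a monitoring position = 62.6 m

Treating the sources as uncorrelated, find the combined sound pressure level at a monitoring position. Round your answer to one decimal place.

79.2 dB SPL

Propagate each source to the receiver with L = L_ref − 20·log₁₀(r/r_ref), then add intensities.
milling machine: 93 − 20·log₁₀(9.8/1.6) = 93 − 15.74 = 77.26 dB SPL.
diesel generator: 97 − 20·log₁₀(62.6/4.9) = 97 − 22.13 = 74.87 dB SPL.
Σ 10^(L/10) = 8.389e+07 → L_total = 10·log₁₀(8.389e+07) = 79.24 dB SPL.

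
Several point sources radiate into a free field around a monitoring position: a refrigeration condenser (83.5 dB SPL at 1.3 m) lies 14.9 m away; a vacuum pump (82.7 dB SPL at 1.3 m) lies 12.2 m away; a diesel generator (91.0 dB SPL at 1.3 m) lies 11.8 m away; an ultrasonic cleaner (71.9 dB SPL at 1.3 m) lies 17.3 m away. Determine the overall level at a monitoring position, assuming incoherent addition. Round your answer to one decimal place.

72.8 dB SPL

Apply inverse-square spreading to bring every level to the receiver, then sum 10^(L/10).
refrigeration condenser: 83.5 − 20·log₁₀(14.9/1.3) = 83.5 − 21.18 = 62.32 dB SPL.
vacuum pump: 82.7 − 20·log₁₀(12.2/1.3) = 82.7 − 19.45 = 63.25 dB SPL.
diesel generator: 91.0 − 20·log₁₀(11.8/1.3) = 91.0 − 19.16 = 71.84 dB SPL.
ultrasonic cleaner: 71.9 − 20·log₁₀(17.3/1.3) = 71.9 − 22.48 = 49.42 dB SPL.
Σ 10^(L/10) = 1.919e+07 → L_total = 10·log₁₀(1.919e+07) = 72.83 dB SPL.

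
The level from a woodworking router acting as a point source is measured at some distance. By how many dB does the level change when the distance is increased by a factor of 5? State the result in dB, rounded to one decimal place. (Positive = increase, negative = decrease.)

With spherical spreading the level changes by −20·log₁₀(r₂/r₁).
ΔL = −20·log₁₀(5) = -13.98 dB.

-14.0 dB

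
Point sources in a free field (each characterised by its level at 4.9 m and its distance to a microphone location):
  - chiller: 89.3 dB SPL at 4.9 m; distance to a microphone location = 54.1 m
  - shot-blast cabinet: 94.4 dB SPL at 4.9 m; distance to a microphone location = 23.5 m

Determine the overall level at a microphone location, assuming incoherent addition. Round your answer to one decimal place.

81.0 dB SPL

Propagate each source to the receiver with L = L_ref − 20·log₁₀(r/r_ref), then add intensities.
chiller: 89.3 − 20·log₁₀(54.1/4.9) = 89.3 − 20.86 = 68.44 dB SPL.
shot-blast cabinet: 94.4 − 20·log₁₀(23.5/4.9) = 94.4 − 13.62 = 80.78 dB SPL.
Σ 10^(L/10) = 1.267e+08 → L_total = 10·log₁₀(1.267e+08) = 81.03 dB SPL.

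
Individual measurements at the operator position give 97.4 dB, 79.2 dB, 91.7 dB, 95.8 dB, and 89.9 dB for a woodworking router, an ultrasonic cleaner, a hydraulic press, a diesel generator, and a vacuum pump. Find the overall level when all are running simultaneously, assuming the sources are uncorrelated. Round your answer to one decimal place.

Incoherent sources combine by intensity addition: L_total = 10·log₁₀(Σ 10^(L_i/10)).
Σ 10^(L/10) = 10^(97.4/10) + 10^(79.2/10) + 10^(91.7/10) + 10^(95.8/10) + 10^(89.9/10) = 1.184e+10.
L_total = 10·log₁₀(1.184e+10) = 100.73 dB.

100.7 dB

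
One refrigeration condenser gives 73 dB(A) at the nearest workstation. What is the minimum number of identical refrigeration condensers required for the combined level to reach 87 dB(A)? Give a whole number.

26

Need L₁ + 10·log₁₀ N ≥ 87, i.e. log₁₀ N ≥ 1.40.
N ≥ 10^(14.0/10) = 25.119, so N = 26.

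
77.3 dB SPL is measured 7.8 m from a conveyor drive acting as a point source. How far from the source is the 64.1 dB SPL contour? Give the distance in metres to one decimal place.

35.7 m

The 13.2 dB drop corresponds to a distance ratio of 10^(13.2/20) for a point source.
r₂ = 7.8·10^((77.3−64.1)/20) = 7.8·10^(13.2/20) = 35.65 m.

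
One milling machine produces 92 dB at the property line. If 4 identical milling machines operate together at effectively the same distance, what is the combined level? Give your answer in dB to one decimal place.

L_total = L₁ + 10·log₁₀ N for N identical incoherent sources.
L_total = 92 + 10·log₁₀(4) = 92 + 6.021 = 98.02 dB.

98.0 dB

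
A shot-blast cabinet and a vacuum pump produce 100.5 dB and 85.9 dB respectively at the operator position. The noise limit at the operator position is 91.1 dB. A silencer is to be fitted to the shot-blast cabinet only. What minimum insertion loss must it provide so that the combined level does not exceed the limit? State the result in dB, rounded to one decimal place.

11.0 dB

Everything except the shot-blast cabinet sums to 10^(85.9/10) = 3.890e+08 in linear terms, 85.90 dB.
The limit corresponds to 10^(91.1/10) = 1.288e+09; subtracting the fixed part leaves 8.992e+08 for the shot-blast cabinet, i.e. 89.54 dB.
Required insertion loss = 100.5 − 89.54 = 10.96 dB.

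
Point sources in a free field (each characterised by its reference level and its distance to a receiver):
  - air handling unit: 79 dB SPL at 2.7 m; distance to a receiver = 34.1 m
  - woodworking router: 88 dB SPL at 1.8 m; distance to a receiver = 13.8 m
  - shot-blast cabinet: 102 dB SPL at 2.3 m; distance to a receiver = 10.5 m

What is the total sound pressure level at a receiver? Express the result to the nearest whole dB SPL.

89 dB SPL

Propagate each source to the receiver with L = L_ref − 20·log₁₀(r/r_ref), then add intensities.
air handling unit: 79 − 20·log₁₀(34.1/2.7) = 79 − 22.03 = 56.97 dB SPL.
woodworking router: 88 − 20·log₁₀(13.8/1.8) = 88 − 17.69 = 70.31 dB SPL.
shot-blast cabinet: 102 − 20·log₁₀(10.5/2.3) = 102 − 13.19 = 88.81 dB SPL.
Σ 10^(L/10) = 7.717e+08 → L_total = 10·log₁₀(7.717e+08) = 88.87 dB SPL.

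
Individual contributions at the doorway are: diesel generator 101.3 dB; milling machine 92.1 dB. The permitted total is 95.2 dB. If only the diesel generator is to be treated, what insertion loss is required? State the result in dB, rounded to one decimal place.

9.0 dB

Everything except the diesel generator sums to 10^(92.1/10) = 1.622e+09 in linear terms, 92.10 dB.
The limit corresponds to 10^(95.2/10) = 3.311e+09; subtracting the fixed part leaves 1.690e+09 for the diesel generator, i.e. 92.28 dB.
Required insertion loss = 101.3 − 92.28 = 9.02 dB.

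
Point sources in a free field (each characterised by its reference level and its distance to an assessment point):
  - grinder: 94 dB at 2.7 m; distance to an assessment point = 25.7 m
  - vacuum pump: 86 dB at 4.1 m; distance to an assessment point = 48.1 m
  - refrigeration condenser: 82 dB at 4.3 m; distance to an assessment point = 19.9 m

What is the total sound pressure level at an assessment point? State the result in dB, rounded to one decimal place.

First find each source's level at the receiver (point-source: −20·log₁₀(r/r_ref)), then combine on an intensity basis.
grinder: 94 − 20·log₁₀(25.7/2.7) = 94 − 19.57 = 74.43 dB.
vacuum pump: 86 − 20·log₁₀(48.1/4.1) = 86 − 21.39 = 64.61 dB.
refrigeration condenser: 82 − 20·log₁₀(19.9/4.3) = 82 − 13.31 = 68.69 dB.
Σ 10^(L/10) = 3.802e+07 → L_total = 10·log₁₀(3.802e+07) = 75.80 dB.

75.8 dB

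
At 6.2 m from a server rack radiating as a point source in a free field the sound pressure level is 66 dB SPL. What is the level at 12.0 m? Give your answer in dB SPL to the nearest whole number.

Point-source attenuation: ΔL = 20·log₁₀(r₂/r₁) = 20·log₁₀(12.0/6.2) = 5.736 dB.
L₂ = 66 − 20·log₁₀(12.0/6.2) = 66 − 5.736 = 60.26 dB SPL.

60 dB SPL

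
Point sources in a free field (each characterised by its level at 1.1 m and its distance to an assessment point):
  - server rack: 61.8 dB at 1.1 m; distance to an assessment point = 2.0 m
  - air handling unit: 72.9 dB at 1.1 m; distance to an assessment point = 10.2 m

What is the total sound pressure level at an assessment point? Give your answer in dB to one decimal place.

Propagate each source to the receiver with L = L_ref − 20·log₁₀(r/r_ref), then add intensities.
server rack: 61.8 − 20·log₁₀(2.0/1.1) = 61.8 − 5.19 = 56.61 dB.
air handling unit: 72.9 − 20·log₁₀(10.2/1.1) = 72.9 − 19.34 = 53.56 dB.
Σ 10^(L/10) = 6.846e+05 → L_total = 10·log₁₀(6.846e+05) = 58.35 dB.

58.4 dB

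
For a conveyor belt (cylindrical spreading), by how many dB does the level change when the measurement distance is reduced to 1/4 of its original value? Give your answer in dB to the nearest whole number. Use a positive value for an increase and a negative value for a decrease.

+6 dB

Line-source spreading: ΔL = −10·log₁₀(r₂/r₁).
ΔL = −10·log₁₀(0.25) = +6.02 dB.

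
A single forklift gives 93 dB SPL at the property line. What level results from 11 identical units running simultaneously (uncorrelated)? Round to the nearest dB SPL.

With 11 equal, uncorrelated contributions the intensity is 11× that of one unit, giving a rise of 10·log₁₀ 11.
L_total = 93 + 10·log₁₀(11) = 93 + 10.414 = 103.41 dB SPL.

103 dB SPL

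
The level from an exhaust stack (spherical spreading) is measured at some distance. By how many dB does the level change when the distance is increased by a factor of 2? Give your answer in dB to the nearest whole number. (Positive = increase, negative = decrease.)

Point-source spreading: ΔL = −20·log₁₀(r₂/r₁).
ΔL = −20·log₁₀(2) = -6.02 dB.

-6 dB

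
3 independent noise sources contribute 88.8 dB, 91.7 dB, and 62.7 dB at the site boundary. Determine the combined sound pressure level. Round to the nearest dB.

94 dB

For uncorrelated sources the intensities add, so convert each level to linear form, sum, and take 10·log₁₀ of the total.
Σ 10^(L/10) = 10^(88.8/10) + 10^(91.7/10) + 10^(62.7/10) = 2.240e+09.
L_total = 10·log₁₀(2.240e+09) = 93.50 dB.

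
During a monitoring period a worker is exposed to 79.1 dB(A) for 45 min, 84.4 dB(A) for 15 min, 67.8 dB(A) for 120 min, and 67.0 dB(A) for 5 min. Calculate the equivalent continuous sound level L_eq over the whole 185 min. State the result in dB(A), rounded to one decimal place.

L_eq = 10·log₁₀[(1/T)·Σ tᵢ·10^(Lᵢ/10)] with T = 185 min.
Σ tᵢ·10^(Lᵢ/10) = 45·10^(79.1/10) + 15·10^(84.4/10) + 120·10^(67.8/10) + 5·10^(67.0/10) = 8.537e+09.
L_eq = 10·log₁₀(8.537e+09/185) = 76.64 dB(A).

76.6 dB(A)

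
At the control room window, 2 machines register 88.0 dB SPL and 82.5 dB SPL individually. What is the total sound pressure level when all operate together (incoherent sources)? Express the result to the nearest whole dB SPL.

89 dB SPL

For uncorrelated sources the intensities add, so convert each level to linear form, sum, and take 10·log₁₀ of the total.
Σ 10^(L/10) = 10^(88.0/10) + 10^(82.5/10) = 8.088e+08.
L_total = 10·log₁₀(8.088e+08) = 89.08 dB SPL.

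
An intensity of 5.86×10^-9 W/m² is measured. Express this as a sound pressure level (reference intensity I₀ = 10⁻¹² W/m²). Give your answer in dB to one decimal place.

Dividing by I₀ shifts the exponent by 12: I/I₀ = 5.86×10^3.
L = 10·(0.7679 + 3) = 37.68 dB.

37.7 dB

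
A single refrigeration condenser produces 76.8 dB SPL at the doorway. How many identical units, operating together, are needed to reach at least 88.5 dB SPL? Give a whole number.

15

Need L₁ + 10·log₁₀ N ≥ 88.5, i.e. log₁₀ N ≥ 1.17.
N ≥ 10^(11.7/10) = 14.791, so N = 15.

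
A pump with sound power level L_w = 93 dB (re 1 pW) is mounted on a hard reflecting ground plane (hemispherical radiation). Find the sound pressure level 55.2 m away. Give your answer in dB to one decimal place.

Free-field hemispherical radiation: L_p = L_w − 10·log₁₀(2π·r²), r = 55.2 m.
2π·r² = 1.915e+04 m², 10·log₁₀ of that is 42.821 dB.
L_p = 93 − 42.821 = 50.18 dB.

50.2 dB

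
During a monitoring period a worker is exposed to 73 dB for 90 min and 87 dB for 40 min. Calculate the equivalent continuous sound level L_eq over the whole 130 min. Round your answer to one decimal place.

The energy average is taken in the linear domain: L_eq = 10·log₁₀[(Σ tᵢ·10^(Lᵢ/10))/T], T = 130 min.
Σ tᵢ·10^(Lᵢ/10) = 90·10^(73/10) + 40·10^(87/10) = 2.184e+10.
L_eq = 10·log₁₀(2.184e+10/130) = 82.25 dB.

82.3 dB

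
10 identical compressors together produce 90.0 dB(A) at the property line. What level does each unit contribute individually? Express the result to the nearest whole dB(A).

80 dB(A)

Dividing the total intensity by 10 lowers the level by 10·log₁₀ 10 = 10.000 dB: L₁ = 90.0 − 10.000.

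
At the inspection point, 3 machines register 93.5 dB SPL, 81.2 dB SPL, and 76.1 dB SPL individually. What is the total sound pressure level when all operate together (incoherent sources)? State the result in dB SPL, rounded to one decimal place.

For uncorrelated sources the intensities add, so convert each level to linear form, sum, and take 10·log₁₀ of the total.
Σ 10^(L/10) = 10^(93.5/10) + 10^(81.2/10) + 10^(76.1/10) = 2.411e+09.
L_total = 10·log₁₀(2.411e+09) = 93.82 dB SPL.

93.8 dB SPL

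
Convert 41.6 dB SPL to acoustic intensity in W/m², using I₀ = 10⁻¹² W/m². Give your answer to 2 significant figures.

I/I₀ = 10^(41.6/10) = 1.445e+04, so I = 1.445e+04 × 10⁻¹² W/m².

1.4e-08 W/m²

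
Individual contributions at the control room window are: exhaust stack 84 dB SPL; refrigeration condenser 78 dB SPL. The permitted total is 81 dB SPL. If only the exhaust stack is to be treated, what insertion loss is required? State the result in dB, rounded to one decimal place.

Everything except the exhaust stack sums to 10^(78/10) = 6.310e+07 in linear terms, 78.00 dB SPL.
To meet 81 dB SPL overall, the treated exhaust stack may contribute at most 10^(81/10) − 6.310e+07 = 6.280e+07, i.e. 77.98 dB SPL.
Required insertion loss = 84 − 77.98 = 6.02 dB.

6.0 dB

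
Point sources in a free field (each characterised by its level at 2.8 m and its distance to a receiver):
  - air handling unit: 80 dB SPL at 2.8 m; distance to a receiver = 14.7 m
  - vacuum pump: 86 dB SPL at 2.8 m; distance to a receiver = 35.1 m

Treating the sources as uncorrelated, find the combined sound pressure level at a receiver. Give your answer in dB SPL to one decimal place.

First find each source's level at the receiver (point-source: −20·log₁₀(r/r_ref)), then combine on an intensity basis.
air handling unit: 80 − 20·log₁₀(14.7/2.8) = 80 − 14.40 = 65.60 dB SPL.
vacuum pump: 86 − 20·log₁₀(35.1/2.8) = 86 − 21.96 = 64.04 dB SPL.
Σ 10^(L/10) = 6.162e+06 → L_total = 10·log₁₀(6.162e+06) = 67.90 dB SPL.

67.9 dB SPL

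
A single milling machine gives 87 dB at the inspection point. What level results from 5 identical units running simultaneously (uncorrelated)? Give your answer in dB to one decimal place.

With 5 equal, uncorrelated contributions the intensity is 5× that of one unit, giving a rise of 10·log₁₀ 5.
L_total = 87 + 10·log₁₀(5) = 87 + 6.990 = 93.99 dB.

94.0 dB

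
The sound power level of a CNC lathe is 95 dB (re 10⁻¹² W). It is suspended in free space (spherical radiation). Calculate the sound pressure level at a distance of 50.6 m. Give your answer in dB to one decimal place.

L_p = L_w − 10·log₁₀(4π·r²) with r = 50.6 m.
4π·r² = 3.217e+04 m², 10·log₁₀ of that is 45.075 dB.
L_p = 95 − 45.075 = 49.92 dB.

49.9 dB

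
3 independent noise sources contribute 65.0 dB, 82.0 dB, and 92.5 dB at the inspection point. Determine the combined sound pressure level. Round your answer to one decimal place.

92.9 dB

Incoherent sources combine by intensity addition: L_total = 10·log₁₀(Σ 10^(L_i/10)).
Σ 10^(L/10) = 10^(65.0/10) + 10^(82.0/10) + 10^(92.5/10) = 1.940e+09.
L_total = 10·log₁₀(1.940e+09) = 92.88 dB.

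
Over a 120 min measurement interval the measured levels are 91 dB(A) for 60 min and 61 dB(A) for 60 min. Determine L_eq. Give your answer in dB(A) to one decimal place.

88.0 dB(A)

L_eq = 10·log₁₀[(1/T)·Σ tᵢ·10^(Lᵢ/10)] with T = 120 min.
Σ tᵢ·10^(Lᵢ/10) = 60·10^(91/10) + 60·10^(61/10) = 7.561e+10.
L_eq = 10·log₁₀(7.561e+10/120) = 87.99 dB(A).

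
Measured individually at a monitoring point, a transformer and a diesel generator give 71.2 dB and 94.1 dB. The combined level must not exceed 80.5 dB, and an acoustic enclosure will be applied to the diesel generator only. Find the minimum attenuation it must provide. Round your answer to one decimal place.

Fixed contribution from the other source: Σ 10^(L/10) = 10^(71.2/10) = 1.318e+07 (71.20 dB).
To meet 80.5 dB overall, the treated diesel generator may contribute at most 10^(80.5/10) − 1.318e+07 = 9.902e+07, i.e. 79.96 dB.
Required insertion loss = 94.1 − 79.96 = 14.14 dB.

14.1 dB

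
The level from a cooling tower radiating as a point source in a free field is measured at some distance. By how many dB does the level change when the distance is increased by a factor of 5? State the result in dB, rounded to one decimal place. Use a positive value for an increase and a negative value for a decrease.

-14.0 dB

A point source loses 6 dB per doubling of distance; generally ΔL = −20·log₁₀(r₂/r₁).
ΔL = −20·log₁₀(5) = -13.98 dB.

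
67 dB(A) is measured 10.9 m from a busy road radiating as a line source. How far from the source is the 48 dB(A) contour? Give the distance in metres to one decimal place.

For a line source L₁ − L₂ = 10·log₁₀(r₂/r₁), so r₂ = r₁·10^((L₁−L₂)/10).
r₂ = 10.9·10^((67−48)/10) = 10.9·10^(19.0/10) = 865.82 m.

865.8 m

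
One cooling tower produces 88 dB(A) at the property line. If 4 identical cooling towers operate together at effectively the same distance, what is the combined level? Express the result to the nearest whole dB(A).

94 dB(A)

With 4 equal, uncorrelated contributions the intensity is 4× that of one unit, giving a rise of 10·log₁₀ 4.
L_total = 88 + 10·log₁₀(4) = 88 + 6.021 = 94.02 dB(A).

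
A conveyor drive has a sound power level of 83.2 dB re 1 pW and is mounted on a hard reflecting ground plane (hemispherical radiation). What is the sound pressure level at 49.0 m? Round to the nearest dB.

Free-field hemispherical radiation: L_p = L_w − 10·log₁₀(2π·r²), r = 49.0 m.
2π·r² = 1.509e+04 m², 10·log₁₀ of that is 41.786 dB.
L_p = 83.2 − 41.786 = 41.41 dB.

41 dB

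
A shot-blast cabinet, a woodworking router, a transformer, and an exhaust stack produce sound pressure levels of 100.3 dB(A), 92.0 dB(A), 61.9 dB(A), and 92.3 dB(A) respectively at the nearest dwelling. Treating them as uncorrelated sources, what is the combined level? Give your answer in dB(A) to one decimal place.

Incoherent sources combine by intensity addition: L_total = 10·log₁₀(Σ 10^(L_i/10)).
Σ 10^(L/10) = 10^(100.3/10) + 10^(92.0/10) + 10^(61.9/10) + 10^(92.3/10) = 1.400e+10.
L_total = 10·log₁₀(1.400e+10) = 101.46 dB(A).

101.5 dB(A)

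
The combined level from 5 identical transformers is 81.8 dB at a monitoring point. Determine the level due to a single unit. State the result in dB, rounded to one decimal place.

74.8 dB

Dividing the total intensity by 5 lowers the level by 10·log₁₀ 5 = 6.990 dB: L₁ = 81.8 − 6.990.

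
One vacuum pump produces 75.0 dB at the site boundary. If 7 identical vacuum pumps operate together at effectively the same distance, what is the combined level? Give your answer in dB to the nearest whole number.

83 dB

With 7 equal, uncorrelated contributions the intensity is 7× that of one unit, giving a rise of 10·log₁₀ 7.
L_total = 75.0 + 10·log₁₀(7) = 75.0 + 8.451 = 83.45 dB.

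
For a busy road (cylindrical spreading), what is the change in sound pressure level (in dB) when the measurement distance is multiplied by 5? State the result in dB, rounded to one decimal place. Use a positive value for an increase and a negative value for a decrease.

With cylindrical spreading the level changes by −10·log₁₀(r₂/r₁).
ΔL = −10·log₁₀(5) = -6.99 dB.

-7.0 dB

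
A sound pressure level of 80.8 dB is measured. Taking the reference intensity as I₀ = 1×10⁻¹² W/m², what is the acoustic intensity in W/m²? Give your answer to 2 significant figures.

I/I₀ = 10^(80.8/10) = 1.202e+08, so I = 1.202e+08 × 10⁻¹² W/m².

0.00012 W/m²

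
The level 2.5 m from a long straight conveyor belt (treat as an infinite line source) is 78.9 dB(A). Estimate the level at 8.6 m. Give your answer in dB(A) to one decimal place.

73.5 dB(A)

Cylindrical spreading from a line source gives a 10·log₁₀(r₂/r₁) drop.
L₂ = 78.9 − 10·log₁₀(8.6/2.5) = 78.9 − 5.366 = 73.53 dB(A).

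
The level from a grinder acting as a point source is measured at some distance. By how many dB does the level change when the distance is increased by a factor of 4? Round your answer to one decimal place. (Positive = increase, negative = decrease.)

With spherical spreading the level changes by −20·log₁₀(r₂/r₁).
ΔL = −20·log₁₀(4) = -12.04 dB.

-12.0 dB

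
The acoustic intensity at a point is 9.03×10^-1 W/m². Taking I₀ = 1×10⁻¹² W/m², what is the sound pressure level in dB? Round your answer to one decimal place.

119.6 dB

Dividing by I₀ shifts the exponent by 12: I/I₀ = 9.03×10^11.
L = 10·(0.9557 + 11) = 119.56 dB.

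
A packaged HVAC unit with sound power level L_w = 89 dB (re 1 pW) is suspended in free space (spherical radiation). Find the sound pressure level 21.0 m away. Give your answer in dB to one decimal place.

L_p = L_w − 10·log₁₀(4π·r²) with r = 21.0 m.
4π·r² = 5542 m², 10·log₁₀ of that is 37.436 dB.
L_p = 89 − 37.436 = 51.56 dB.

51.6 dB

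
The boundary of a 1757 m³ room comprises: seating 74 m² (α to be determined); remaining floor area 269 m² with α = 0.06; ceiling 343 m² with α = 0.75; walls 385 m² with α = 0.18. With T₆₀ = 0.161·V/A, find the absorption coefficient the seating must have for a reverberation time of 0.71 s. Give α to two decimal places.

A = 0.161·V/T₆₀ = 0.161·1757/0.71 = 398.42 m² sabins.
Absorption from the other surfaces = 269·0.06 + 343·0.75 + 385·0.18 = 342.69 m², so the seating must supply 55.73 m² over 74 m².
α = 55.73/74 = 0.753.

0.75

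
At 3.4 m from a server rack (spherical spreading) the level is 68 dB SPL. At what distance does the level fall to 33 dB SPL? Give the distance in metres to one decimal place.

191.2 m

For a point source L₁ − L₂ = 20·log₁₀(r₂/r₁), so r₂ = r₁·10^((L₁−L₂)/20).
r₂ = 3.4·10^((68−33)/20) = 3.4·10^(35.0/20) = 191.20 m.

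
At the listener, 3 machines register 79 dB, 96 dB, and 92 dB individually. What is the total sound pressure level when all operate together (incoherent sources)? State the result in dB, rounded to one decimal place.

Incoherent sources combine by intensity addition: L_total = 10·log₁₀(Σ 10^(L_i/10)).
Σ 10^(L/10) = 10^(79/10) + 10^(96/10) + 10^(92/10) = 5.645e+09.
L_total = 10·log₁₀(5.645e+09) = 97.52 dB.

97.5 dB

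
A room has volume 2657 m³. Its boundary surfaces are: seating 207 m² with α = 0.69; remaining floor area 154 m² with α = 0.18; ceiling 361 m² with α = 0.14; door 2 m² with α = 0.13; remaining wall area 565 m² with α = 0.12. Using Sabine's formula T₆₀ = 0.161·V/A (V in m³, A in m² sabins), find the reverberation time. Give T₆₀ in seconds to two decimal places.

1.48 s

Summing Sᵢαᵢ: 207·0.69 + 154·0.18 + 361·0.14 + 2·0.13 + 565·0.12 = 289.15 m².
T₆₀ = 0.161 × 2657 / 289.15 = 1.479 s.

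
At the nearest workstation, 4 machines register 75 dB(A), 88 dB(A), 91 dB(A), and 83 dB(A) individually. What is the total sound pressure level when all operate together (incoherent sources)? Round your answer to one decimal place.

For uncorrelated sources the intensities add, so convert each level to linear form, sum, and take 10·log₁₀ of the total.
Σ 10^(L/10) = 10^(75/10) + 10^(88/10) + 10^(91/10) + 10^(83/10) = 2.121e+09.
L_total = 10·log₁₀(2.121e+09) = 93.27 dB(A).

93.3 dB(A)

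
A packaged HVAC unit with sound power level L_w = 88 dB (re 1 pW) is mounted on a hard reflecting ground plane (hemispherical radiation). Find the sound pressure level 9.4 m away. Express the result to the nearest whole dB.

61 dB

The power spreads over a hemisphere of area 2π·r², so L_p = L_w − 10·log₁₀(2π·r²).
2π·r² = 555.2 m², 10·log₁₀ of that is 27.444 dB.
L_p = 88 − 27.444 = 60.56 dB.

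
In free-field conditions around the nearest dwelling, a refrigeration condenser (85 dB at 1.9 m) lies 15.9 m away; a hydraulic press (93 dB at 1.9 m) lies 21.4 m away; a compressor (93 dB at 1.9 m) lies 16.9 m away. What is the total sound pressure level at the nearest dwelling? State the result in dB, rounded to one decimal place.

76.6 dB

Apply inverse-square spreading to bring every level to the receiver, then sum 10^(L/10).
refrigeration condenser: 85 − 20·log₁₀(15.9/1.9) = 85 − 18.45 = 66.55 dB.
hydraulic press: 93 − 20·log₁₀(21.4/1.9) = 93 − 21.03 = 71.97 dB.
compressor: 93 − 20·log₁₀(16.9/1.9) = 93 − 18.98 = 74.02 dB.
Σ 10^(L/10) = 4.546e+07 → L_total = 10·log₁₀(4.546e+07) = 76.58 dB.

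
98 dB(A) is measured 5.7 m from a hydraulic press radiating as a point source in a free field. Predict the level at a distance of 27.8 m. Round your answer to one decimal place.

84.2 dB(A)

Point-source attenuation: ΔL = 20·log₁₀(r₂/r₁) = 20·log₁₀(27.8/5.7) = 13.763 dB.
L₂ = 98 − 20·log₁₀(27.8/5.7) = 98 − 13.763 = 84.24 dB(A).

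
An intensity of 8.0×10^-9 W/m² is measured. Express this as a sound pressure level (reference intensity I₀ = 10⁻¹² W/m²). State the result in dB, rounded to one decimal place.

I/I₀ = 8.0×10^-9/10⁻¹² = 8.0×10^3, and L = 10·log₁₀(I/I₀).
L = 10·(0.9031 + 3) = 39.03 dB.

39.0 dB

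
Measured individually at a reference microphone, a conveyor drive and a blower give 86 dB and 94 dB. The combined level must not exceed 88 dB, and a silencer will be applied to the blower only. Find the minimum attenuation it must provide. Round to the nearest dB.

The untreated sources together contribute 10^(86/10) = 3.981e+08, i.e. 86.00 dB.
To meet 88 dB overall, the treated blower may contribute at most 10^(88/10) − 3.981e+08 = 2.329e+08, i.e. 83.67 dB.
Required insertion loss = 94 − 83.67 = 10.33 dB.

10 dB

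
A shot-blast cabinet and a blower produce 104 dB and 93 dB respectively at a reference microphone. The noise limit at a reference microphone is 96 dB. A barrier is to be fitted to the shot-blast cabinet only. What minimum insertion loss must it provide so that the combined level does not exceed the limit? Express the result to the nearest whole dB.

11 dB

The untreated sources together contribute 10^(93/10) = 1.995e+09, i.e. 93.00 dB.
The limit corresponds to 10^(96/10) = 3.981e+09; subtracting the fixed part leaves 1.986e+09 for the shot-blast cabinet, i.e. 92.98 dB.
Required insertion loss = 104 − 92.98 = 11.02 dB.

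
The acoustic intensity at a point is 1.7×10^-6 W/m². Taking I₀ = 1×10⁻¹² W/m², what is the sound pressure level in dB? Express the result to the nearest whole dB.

62 dB

L = 10·log₁₀(I/I₀) = 10·log₁₀(1.7×10^-6/10⁻¹²) = 10·log₁₀(1.7×10^6).
L = 10·(0.2304 + 6) = 62.30 dB.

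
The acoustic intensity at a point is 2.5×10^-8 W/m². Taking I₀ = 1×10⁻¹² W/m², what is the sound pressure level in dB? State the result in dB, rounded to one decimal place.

44.0 dB

Dividing by I₀ shifts the exponent by 12: I/I₀ = 2.5×10^4.
L = 10·(0.3979 + 4) = 43.98 dB.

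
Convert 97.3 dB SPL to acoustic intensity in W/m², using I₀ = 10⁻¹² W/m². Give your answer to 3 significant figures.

L = 10·log₁₀(I/I₀) ⇒ I = I₀·10^(L/10) = 10⁻¹² × 10^9.73.

0.00537 W/m²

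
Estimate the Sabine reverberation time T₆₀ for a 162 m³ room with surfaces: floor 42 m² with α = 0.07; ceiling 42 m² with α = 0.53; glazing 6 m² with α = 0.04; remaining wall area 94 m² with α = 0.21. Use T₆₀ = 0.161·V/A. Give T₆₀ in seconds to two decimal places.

0.58 s

A = Σ Sᵢαᵢ = 42·0.07 + 42·0.53 + 6·0.04 + 94·0.21 = 45.18 m².
T₆₀ = 0.161 × 162 / 45.18 = 0.577 s.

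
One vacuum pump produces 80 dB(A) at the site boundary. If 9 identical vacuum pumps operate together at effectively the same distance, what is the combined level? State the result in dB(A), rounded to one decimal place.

N identical incoherent sources raise the level by 10·log₁₀ N.
L_total = 80 + 10·log₁₀(9) = 80 + 9.542 = 89.54 dB(A).

89.5 dB(A)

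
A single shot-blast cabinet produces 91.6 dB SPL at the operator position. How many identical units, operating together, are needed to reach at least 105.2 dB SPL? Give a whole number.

Need L₁ + 10·log₁₀ N ≥ 105.2, i.e. log₁₀ N ≥ 1.36.
N ≥ 10^(13.6/10) = 22.909, so N = 23.

23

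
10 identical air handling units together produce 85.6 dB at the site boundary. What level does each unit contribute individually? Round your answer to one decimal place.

75.6 dB

Dividing the total intensity by 10 lowers the level by 10·log₁₀ 10 = 10.000 dB: L₁ = 85.6 − 10.000.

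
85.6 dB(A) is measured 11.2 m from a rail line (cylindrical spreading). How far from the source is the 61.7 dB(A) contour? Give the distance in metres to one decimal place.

2749.3 m

For a line source L₁ − L₂ = 10·log₁₀(r₂/r₁), so r₂ = r₁·10^((L₁−L₂)/10).
r₂ = 11.2·10^((85.6−61.7)/10) = 11.2·10^(23.9/10) = 2749.27 m.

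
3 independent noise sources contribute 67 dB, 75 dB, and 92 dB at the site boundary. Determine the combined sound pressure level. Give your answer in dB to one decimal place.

92.1 dB

For uncorrelated sources the intensities add, so convert each level to linear form, sum, and take 10·log₁₀ of the total.
Σ 10^(L/10) = 10^(67/10) + 10^(75/10) + 10^(92/10) = 1.622e+09.
L_total = 10·log₁₀(1.622e+09) = 92.10 dB.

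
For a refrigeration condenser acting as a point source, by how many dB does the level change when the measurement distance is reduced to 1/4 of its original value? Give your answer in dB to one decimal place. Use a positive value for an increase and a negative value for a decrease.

+12.0 dB

With spherical spreading the level changes by −20·log₁₀(r₂/r₁).
ΔL = −20·log₁₀(0.25) = +12.04 dB.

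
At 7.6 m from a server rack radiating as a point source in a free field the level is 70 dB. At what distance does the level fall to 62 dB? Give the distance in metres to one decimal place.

The 8.0 dB drop corresponds to a distance ratio of 10^(8.0/20) for a point source.
r₂ = 7.6·10^((70−62)/20) = 7.6·10^(8.0/20) = 19.09 m.

19.1 m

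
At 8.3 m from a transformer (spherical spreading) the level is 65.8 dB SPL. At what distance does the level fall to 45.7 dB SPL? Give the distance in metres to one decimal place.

Point-source spreading drops the level by 20·log₁₀(r₂/r₁); inverting, r₂/r₁ = 10^(ΔL/20).
r₂ = 8.3·10^((65.8−45.7)/20) = 8.3·10^(20.1/20) = 83.96 m.

84.0 m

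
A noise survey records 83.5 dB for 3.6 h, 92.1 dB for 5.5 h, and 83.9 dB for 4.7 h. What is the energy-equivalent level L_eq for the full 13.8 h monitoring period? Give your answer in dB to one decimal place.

89.0 dB

The energy average is taken in the linear domain: L_eq = 10·log₁₀[(Σ tᵢ·10^(Lᵢ/10))/T], T = 13.8 h.
Σ tᵢ·10^(Lᵢ/10) = 3.6·10^(83.5/10) + 5.5·10^(92.1/10) + 4.7·10^(83.9/10) = 1.088e+10.
L_eq = 10·log₁₀(1.088e+10/13.8) = 88.97 dB.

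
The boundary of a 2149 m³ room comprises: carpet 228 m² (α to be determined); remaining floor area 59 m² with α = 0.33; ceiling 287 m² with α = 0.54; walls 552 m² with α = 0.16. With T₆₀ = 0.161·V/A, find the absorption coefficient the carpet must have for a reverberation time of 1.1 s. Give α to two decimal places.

0.23

A = 0.161·V/T₆₀ = 0.161·2149/1.1 = 314.54 m² sabins.
Absorption from the other surfaces = 59·0.33 + 287·0.54 + 552·0.16 = 262.77 m², so the carpet must supply 51.77 m² over 228 m².
α = 51.77/228 = 0.227.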